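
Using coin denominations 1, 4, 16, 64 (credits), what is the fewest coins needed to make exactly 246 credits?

9

Use the largest denomination that fits, subtract, and repeat.
246 − 3×64→54 − 3×16→6 − 1×4→2 − 2×1→0
Total coins = 3 + 3 + 1 + 2 = 9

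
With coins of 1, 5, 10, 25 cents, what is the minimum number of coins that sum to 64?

64 − 2×25→14 − 1×10→4 − 4×1→0
Total coins = 2 + 1 + 4 = 7

7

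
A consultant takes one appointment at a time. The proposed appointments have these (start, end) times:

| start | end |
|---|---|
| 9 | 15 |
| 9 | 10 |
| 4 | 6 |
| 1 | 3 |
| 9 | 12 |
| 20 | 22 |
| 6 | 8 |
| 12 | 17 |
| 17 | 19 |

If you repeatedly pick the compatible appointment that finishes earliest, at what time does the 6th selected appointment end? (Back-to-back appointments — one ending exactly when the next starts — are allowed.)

19

By end time: (1,3), (4,6), (6,8), (9,10), (9,12), (9,15), (12,17), (17,19), (20,22).
Pick (1,3); next start ≥ 3 → (4,6); next start ≥ 6 → (6,8); next start ≥ 8 → (9,10); next start ≥ 10 → (12,17); next start ≥ 17 → (17,19); next start ≥ 19 → (20,22).
Selected: (1,3) (4,6) (6,8) (9,10) (12,17) (17,19) (20,22)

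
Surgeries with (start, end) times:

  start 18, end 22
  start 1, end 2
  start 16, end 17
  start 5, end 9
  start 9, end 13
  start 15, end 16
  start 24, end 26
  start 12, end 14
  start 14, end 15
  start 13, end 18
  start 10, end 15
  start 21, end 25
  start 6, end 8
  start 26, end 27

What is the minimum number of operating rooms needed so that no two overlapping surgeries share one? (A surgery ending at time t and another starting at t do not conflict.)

Events (time:±→running): 1:+→1 2:-→0 5:+→1 6:+→2 8:-→1 9:-→0 9:+→1 10:+→2 12:+→3 … peak 3.

3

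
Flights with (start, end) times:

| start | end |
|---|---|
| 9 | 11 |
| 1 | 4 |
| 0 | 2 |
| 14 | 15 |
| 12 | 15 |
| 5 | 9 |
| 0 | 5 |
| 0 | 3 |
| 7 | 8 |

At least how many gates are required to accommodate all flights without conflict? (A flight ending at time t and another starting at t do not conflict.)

The answer is the maximum number of intervals overlapping at any instant.
starts: [0, 0, 0, 1, 5, 7, 9, 12, 14]
ends:   [2, 3, 4, 5, 8, 9, 11, 15, 15]
s0→1 s0→2 s0→3 s1→4  — peak 4.

4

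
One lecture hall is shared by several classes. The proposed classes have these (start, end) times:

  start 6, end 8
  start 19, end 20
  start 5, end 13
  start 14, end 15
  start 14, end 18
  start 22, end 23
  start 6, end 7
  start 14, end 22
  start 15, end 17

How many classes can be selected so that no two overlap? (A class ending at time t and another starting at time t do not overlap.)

5

Sorted by end: (6,7)  (6,8)  (5,13)  (14,15)  (15,17)  (14,18)  (19,20)  (14,22)  (22,23)
take (6,7); skip (6,8); skip (5,13); take (14,15); take (15,17); take (19,20); take (22,23).
Selected 5 classes.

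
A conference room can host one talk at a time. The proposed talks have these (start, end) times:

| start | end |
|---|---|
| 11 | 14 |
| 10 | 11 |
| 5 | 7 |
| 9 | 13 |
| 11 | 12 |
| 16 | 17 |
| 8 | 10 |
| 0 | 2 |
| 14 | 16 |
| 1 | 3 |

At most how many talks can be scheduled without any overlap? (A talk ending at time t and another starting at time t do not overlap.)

7

Order by finish time; keep every interval that doesn't clash with the previous kept one.
By end time: (0,2), (1,3), (5,7), (8,10), (10,11), (11,12), (9,13), (11,14), (14,16), (16,17).
Pick (0,2); next start ≥ 2 → (5,7); next start ≥ 7 → (8,10); next start ≥ 10 → (10,11); next start ≥ 11 → (11,12); next start ≥ 12 → (14,16); next start ≥ 16 → (16,17).
Selected 7 talks.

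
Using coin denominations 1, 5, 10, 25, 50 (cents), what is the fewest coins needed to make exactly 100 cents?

2

Greedy: take as many of the largest coin as possible, then repeat with the remainder.
100 − 2×50→0
Total coins = 2 = 2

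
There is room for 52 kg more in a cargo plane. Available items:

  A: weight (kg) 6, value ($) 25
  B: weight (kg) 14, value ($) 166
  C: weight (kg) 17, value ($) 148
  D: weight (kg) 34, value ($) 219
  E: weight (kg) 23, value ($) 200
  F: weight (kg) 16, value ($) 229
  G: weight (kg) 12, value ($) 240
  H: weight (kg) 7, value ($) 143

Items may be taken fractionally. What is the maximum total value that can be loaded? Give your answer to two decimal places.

804.12

Greedy by value/weight ratio, highest first.
Ratios (sorted): H 20.43, G 20.00, F 14.31, B 11.86, C 8.71, E 8.70, D 6.44, A 4.17
take H (7 @ 143); take G (12 @ 240); take F (16 @ 229); take B (14 @ 166); take 3/17 of C → 26.12. Capacity used 52/52.
Total value = 804.12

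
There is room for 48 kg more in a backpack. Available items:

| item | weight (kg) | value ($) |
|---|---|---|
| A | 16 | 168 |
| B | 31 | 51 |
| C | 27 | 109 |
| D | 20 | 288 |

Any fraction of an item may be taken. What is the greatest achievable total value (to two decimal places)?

504.44

Ratios (sorted): D 14.40, A 10.50, C 4.04, B 1.65
take D (20 @ 288); take A (16 @ 168); take 12/27 of C → 48.44. Capacity used 48/48.
Total value = 504.44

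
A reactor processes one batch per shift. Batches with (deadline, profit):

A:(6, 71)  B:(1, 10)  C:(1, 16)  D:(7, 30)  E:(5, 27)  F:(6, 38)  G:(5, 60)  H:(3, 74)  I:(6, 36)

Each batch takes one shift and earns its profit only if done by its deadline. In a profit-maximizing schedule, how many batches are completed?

7

Sort by profit descending; place each in the latest free slot ≤ its deadline.
Profit order: H=74 A=71 G=60 F=38 I=36 D=30 E=27 C=16 B=10
Assign: H→slot 3, A→slot 6, G→slot 5, F→slot 4, I→slot 2, D→slot 7, E→slot 1, C skipped, B skipped.
Slots: [1:E] [2:I] [3:H] [4:F] [5:G] [6:A] [7:D]
7 of 9 scheduled.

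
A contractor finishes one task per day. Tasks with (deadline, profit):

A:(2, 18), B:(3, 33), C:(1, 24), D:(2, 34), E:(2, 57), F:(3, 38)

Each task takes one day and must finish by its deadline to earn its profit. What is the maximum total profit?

Profit order: E=57 F=38 D=34 B=33 C=24 A=18
Assign: E→slot 2, F→slot 3, D→slot 1, B skipped, C skipped, A skipped.
Slots: [1:D] [2:E] [3:F]
Profit = 34 + 57 + 38 = 129

129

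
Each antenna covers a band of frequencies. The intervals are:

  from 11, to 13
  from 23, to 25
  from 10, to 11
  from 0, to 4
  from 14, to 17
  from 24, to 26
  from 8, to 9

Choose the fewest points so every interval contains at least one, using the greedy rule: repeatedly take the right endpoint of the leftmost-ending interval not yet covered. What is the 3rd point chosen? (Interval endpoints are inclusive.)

Process intervals by earliest right end; each time one isn't hit yet, stab at its right endpoint.
By right end: [0,4]  [8,9]  [10,11]  [11,13]  [14,17]  [23,25]  [24,26]
[0,4] uncovered → point at 4; [8,9] uncovered → point at 9; [10,11] uncovered → point at 11; [14,17] uncovered → point at 17; [23,25] uncovered → point at 25.
Points: 4, 9, 11, 17, 25 (5 total).

11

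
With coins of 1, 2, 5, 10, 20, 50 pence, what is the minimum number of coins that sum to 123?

Use the largest denomination that fits, subtract, and repeat.
123 − 2×50→23 − 1×20→3 − 1×2→1 − 1×1→0
Total coins = 2 + 1 + 1 + 1 = 5

5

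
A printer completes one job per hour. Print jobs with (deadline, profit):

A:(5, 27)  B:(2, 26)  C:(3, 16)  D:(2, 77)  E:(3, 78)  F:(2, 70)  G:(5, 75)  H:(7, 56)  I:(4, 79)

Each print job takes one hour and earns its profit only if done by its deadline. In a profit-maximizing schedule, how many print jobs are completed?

Profit order: I=79 E=78 D=77 G=75 F=70 H=56 A=27 B=26 C=16
Assign: I→slot 4, E→slot 3, D→slot 2, G→slot 5, F→slot 1, H→slot 7, A skipped, B skipped, C skipped.
Slots: [1:F] [2:D] [3:E] [4:I] [5:G] [7:H]
6 of 9 scheduled.

6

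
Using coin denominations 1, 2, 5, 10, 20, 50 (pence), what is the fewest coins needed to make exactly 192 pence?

Use the largest denomination that fits, subtract, and repeat.
192 = 3×50 + 2×20 + 1×2
Total coins = 3 + 2 + 1 = 6

6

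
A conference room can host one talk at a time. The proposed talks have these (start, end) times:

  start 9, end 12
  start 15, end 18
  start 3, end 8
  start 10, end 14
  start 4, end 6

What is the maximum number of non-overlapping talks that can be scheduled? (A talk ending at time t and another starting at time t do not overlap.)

3

Sort by end time and greedily take each interval whose start is ≥ the last chosen end.
By end time: (4,6), (3,8), (9,12), (10,14), (15,18).
Pick (4,6); next start ≥ 6 → (9,12); next start ≥ 12 → (15,18).
Selected 3 talks.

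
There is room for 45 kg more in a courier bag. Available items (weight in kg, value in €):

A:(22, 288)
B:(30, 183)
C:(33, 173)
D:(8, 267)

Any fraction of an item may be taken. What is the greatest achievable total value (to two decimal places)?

Greedy by value/weight ratio, highest first.
Order: D (267/8=33.38) > A (288/22=13.09) > B (183/30=6.10) > C (173/33=5.24)
Fill: take D (8 @ 267) → take A (22 @ 288) → take 15/30 of B → 91.50; 45/45 used.
Total value = 646.50

646.50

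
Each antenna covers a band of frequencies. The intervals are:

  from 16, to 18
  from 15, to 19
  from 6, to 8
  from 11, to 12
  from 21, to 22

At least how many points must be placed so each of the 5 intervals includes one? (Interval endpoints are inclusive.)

4

Process intervals by earliest right end; each time one isn't hit yet, stab at its right endpoint.
By right end: [6,8]  [11,12]  [16,18]  [15,19]  [21,22]
[6,8] uncovered → point at 8; [11,12] uncovered → point at 12; [16,18] uncovered → point at 18; [21,22] uncovered → point at 22.
Points: 8, 12, 18, 22 (4 total).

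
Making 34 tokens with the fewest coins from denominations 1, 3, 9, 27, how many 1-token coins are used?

1

34 = 1×27 + 2×3 + 1×1
Count of 1: 1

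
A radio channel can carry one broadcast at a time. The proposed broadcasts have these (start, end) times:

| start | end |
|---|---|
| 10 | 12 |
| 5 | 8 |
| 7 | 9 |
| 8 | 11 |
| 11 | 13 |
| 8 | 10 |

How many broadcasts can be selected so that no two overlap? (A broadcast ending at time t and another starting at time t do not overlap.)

Greedy by earliest finish: after sorting by end time, pick each interval compatible with the last pick.
By end time: (5,8), (7,9), (8,10), (8,11), (10,12), (11,13).
Pick (5,8); next start ≥ 8 → (8,10); next start ≥ 10 → (10,12).
Selected 3 broadcasts.

3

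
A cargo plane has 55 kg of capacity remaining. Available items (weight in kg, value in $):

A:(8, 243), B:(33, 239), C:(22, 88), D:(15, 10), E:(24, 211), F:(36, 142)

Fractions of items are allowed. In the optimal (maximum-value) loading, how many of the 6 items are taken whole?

Greedy by value/weight ratio, highest first.
Ratios (sorted): A 30.38, E 8.79, B 7.24, C 4.00, F 3.94, D 0.67
take A (8 @ 243); take E (24 @ 211); take 23/33 of B → 166.58. Capacity used 55/55.
2 item(s) taken whole; one partial (take 23/33 of B).

2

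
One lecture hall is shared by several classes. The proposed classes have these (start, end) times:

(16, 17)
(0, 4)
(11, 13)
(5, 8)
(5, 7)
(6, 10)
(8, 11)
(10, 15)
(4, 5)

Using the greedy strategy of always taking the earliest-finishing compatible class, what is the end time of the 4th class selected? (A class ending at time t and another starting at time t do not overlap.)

11

Sorted by end: (0,4)  (4,5)  (5,7)  (5,8)  (6,10)  (8,11)  (11,13)  (10,15)  (16,17)
take (0,4); take (4,5); take (5,7); take (8,11); take (11,13); take (16,17).
Selected: (0,4) (4,5) (5,7) (8,11) (11,13) (16,17)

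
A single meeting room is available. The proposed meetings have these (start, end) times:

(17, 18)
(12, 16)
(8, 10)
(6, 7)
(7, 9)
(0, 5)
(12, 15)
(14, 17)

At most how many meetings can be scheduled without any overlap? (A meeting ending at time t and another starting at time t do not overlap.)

By end time: (0,5), (6,7), (7,9), (8,10), (12,15), (12,16), (14,17), (17,18).
Pick (0,5); next start ≥ 5 → (6,7); next start ≥ 7 → (7,9); next start ≥ 9 → (12,15); next start ≥ 15 → (17,18).
Selected 5 meetings.

5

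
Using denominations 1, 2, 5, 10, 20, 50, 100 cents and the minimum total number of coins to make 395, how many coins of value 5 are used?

1

Use the largest denomination that fits, subtract, and repeat.
395 = 3×100 + 1×50 + 2×20 + 1×5
Count of 5: 1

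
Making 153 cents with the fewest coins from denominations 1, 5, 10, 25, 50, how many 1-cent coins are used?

3

153 = 3×50 + 3×1
Count of 1: 3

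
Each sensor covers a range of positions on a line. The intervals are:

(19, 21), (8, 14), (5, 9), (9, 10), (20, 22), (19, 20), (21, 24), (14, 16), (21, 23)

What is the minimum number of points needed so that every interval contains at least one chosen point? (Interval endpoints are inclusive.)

4

Process intervals by earliest right end; each time one isn't hit yet, stab at its right endpoint.
By right end: [5,9]  [9,10]  [8,14]  [14,16]  [19,20]  [19,21]  [20,22]  [21,23]  [21,24]
[5,9] uncovered → point at 9; [14,16] uncovered → point at 16; [19,20] uncovered → point at 20; [21,23] uncovered → point at 23.
Points: 9, 16, 20, 23 (4 total).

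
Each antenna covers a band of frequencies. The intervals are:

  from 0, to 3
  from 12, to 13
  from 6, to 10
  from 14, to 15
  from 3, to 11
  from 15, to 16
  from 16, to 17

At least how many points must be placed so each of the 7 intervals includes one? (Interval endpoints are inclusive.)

5

Sorted: [0,3] [6,10] [3,11] [12,13] [14,15] [15,16] [16,17]
{[0,3]} hit by 3; {[6,10],[3,11]} hit by 10; {[12,13]} hit by 13; {[14,15],[15,16]} hit by 15; {[16,17]} hit by 17.
Points: 3, 10, 13, 15, 17 (5 total).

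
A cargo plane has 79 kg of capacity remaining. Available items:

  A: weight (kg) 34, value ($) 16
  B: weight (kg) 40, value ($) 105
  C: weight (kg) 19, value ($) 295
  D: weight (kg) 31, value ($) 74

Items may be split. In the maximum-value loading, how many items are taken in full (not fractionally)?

2

Sort by value per unit weight and fill in that order.
Ratios (sorted): C 15.53, B 2.62, D 2.39, A 0.47
take C (19 @ 295); take B (40 @ 105); take 20/31 of D → 47.74. Capacity used 79/79.
2 item(s) taken whole; one partial (take 20/31 of D).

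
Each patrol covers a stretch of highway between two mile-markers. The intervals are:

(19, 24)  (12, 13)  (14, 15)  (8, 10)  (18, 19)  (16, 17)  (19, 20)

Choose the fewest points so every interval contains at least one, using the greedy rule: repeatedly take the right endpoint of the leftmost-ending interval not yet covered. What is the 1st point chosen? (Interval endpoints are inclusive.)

10

By right end: [8,10]  [12,13]  [14,15]  [16,17]  [18,19]  [19,20]  [19,24]
[8,10] uncovered → point at 10; [12,13] uncovered → point at 13; [14,15] uncovered → point at 15; [16,17] uncovered → point at 17; [18,19] uncovered → point at 19.
Points: 10, 13, 15, 17, 19 (5 total).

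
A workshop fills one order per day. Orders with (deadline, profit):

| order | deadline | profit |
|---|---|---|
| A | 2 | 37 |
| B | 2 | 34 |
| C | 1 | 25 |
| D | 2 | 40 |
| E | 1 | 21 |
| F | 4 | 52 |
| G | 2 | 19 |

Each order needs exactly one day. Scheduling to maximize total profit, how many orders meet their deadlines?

3

Sort by profit descending; place each in the latest free slot ≤ its deadline.
By profit: F(d4,52), D(d2,40), A(d2,37), B(d2,34), C(d1,25), E(d1,21), G(d2,19)
F→slot 4; D→slot 2; A→slot 1; B skipped; C skipped; E skipped; G skipped.
3 of 7 scheduled.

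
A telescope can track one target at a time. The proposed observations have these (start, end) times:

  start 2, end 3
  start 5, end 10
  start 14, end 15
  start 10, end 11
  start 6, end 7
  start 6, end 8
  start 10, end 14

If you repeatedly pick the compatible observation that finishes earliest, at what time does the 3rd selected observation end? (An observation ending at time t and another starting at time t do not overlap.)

11

Greedy by earliest finish: after sorting by end time, pick each interval compatible with the last pick.
By end time: (2,3), (6,7), (6,8), (5,10), (10,11), (10,14), (14,15).
Pick (2,3); next start ≥ 3 → (6,7); next start ≥ 7 → (10,11); next start ≥ 11 → (14,15).
Selected: (2,3) (6,7) (10,11) (14,15)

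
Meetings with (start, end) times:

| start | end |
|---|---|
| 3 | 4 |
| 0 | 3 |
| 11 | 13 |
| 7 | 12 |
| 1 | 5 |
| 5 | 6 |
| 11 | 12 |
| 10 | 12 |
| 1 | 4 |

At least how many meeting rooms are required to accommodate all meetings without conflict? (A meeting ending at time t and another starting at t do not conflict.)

The answer is the maximum number of intervals overlapping at any instant.
starts: [0, 1, 1, 3, 5, 7, 10, 11, 11]
ends:   [3, 4, 4, 5, 6, 12, 12, 12, 13]
s0→1 s1→2 s1→3 e3→2 s3→3 e4→2 e4→1 e5→0 s5→1 e6→0 s7→1 s10→2 s11→3 s11→4  — peak 4.

4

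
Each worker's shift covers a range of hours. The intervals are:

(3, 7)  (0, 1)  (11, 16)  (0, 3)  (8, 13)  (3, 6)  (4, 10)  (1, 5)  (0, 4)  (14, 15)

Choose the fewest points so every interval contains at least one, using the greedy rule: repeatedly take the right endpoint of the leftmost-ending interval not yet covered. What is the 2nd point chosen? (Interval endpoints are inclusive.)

6

Sort by right endpoint; whenever an interval is uncovered, place a point at its right end.
By right end: [0,1]  [0,3]  [0,4]  [1,5]  [3,6]  [3,7]  [4,10]  [8,13]  [14,15]  [11,16]
[0,1] uncovered → point at 1; [3,6] uncovered → point at 6; [8,13] uncovered → point at 13; [14,15] uncovered → point at 15.
Points: 1, 6, 13, 15 (4 total).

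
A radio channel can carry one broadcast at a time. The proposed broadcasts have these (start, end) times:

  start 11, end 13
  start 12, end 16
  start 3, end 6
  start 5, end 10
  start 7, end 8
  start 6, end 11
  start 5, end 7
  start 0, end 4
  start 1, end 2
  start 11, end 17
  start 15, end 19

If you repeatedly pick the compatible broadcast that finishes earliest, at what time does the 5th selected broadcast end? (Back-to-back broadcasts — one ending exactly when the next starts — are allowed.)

By end time: (1,2), (0,4), (3,6), (5,7), (7,8), (5,10), (6,11), (11,13), (12,16), (11,17), (15,19).
Pick (1,2); next start ≥ 2 → (3,6); next start ≥ 6 → (7,8); next start ≥ 8 → (11,13); next start ≥ 13 → (15,19).
Selected: (1,2) (3,6) (7,8) (11,13) (15,19)

19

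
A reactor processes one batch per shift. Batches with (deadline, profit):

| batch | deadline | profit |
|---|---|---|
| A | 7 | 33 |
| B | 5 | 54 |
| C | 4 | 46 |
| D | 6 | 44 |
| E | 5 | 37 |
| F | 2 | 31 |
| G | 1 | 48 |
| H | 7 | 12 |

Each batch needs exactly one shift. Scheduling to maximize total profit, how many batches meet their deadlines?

By profit: B(d5,54), G(d1,48), C(d4,46), D(d6,44), E(d5,37), A(d7,33), F(d2,31), H(d7,12)
B→slot 5; G→slot 1; C→slot 4; D→slot 6; E→slot 3; A→slot 7; F→slot 2; H skipped.
7 of 8 scheduled.

7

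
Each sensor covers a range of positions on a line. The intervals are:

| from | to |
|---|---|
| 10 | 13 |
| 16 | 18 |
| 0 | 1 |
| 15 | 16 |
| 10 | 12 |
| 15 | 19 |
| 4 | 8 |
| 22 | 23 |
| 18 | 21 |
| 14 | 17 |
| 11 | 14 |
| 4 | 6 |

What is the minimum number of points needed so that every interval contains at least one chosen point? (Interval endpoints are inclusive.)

6

Sort by right endpoint; whenever an interval is uncovered, place a point at its right end.
Sorted: [0,1] [4,6] [4,8] [10,12] [10,13] [11,14] [15,16] [14,17] [16,18] [15,19] [18,21] [22,23]
{[0,1]} hit by 1; {[4,6],[4,8]} hit by 6; {[10,12],[10,13],[11,14]} hit by 12; {[15,16],[14,17],[16,18],[15,19]} hit by 16; {[18,21]} hit by 21; {[22,23]} hit by 23.
Points: 1, 6, 12, 16, 21, 23 (6 total).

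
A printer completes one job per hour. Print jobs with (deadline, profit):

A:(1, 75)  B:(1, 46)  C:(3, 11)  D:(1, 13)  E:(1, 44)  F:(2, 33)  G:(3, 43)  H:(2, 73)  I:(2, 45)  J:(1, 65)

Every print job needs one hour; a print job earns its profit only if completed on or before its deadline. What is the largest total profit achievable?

191

Profit order: A=75 H=73 J=65 B=46 I=45 E=44 G=43 F=33 D=13 C=11
Assign: A→slot 1, H→slot 2, J skipped, B skipped, I skipped, E skipped, G→slot 3, F skipped, D skipped, C skipped.
Slots: [1:A] [2:H] [3:G]
Profit = 75 + 73 + 43 = 191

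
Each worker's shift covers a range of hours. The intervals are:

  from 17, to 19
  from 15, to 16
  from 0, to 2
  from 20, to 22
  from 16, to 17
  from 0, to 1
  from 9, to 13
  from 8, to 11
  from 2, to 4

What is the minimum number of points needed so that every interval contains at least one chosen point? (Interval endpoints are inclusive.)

Sorted: [0,1] [0,2] [2,4] [8,11] [9,13] [15,16] [16,17] [17,19] [20,22]
{[0,1],[0,2]} hit by 1; {[2,4]} hit by 4; {[8,11],[9,13]} hit by 11; {[15,16],[16,17]} hit by 16; {[17,19]} hit by 19; {[20,22]} hit by 22.
Points: 1, 4, 11, 16, 19, 22 (6 total).

6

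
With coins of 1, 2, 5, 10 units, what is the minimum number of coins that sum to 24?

24 − 2×10→4 − 2×2→0
Total coins = 2 + 2 = 4

4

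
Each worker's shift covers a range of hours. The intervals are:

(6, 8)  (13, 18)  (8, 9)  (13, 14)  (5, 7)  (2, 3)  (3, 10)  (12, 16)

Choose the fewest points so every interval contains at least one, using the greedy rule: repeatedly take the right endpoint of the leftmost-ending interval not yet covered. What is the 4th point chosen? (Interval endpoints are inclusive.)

14

Sort by right endpoint; whenever an interval is uncovered, place a point at its right end.
By right end: [2,3]  [5,7]  [6,8]  [8,9]  [3,10]  [13,14]  [12,16]  [13,18]
[2,3] uncovered → point at 3; [5,7] uncovered → point at 7; [8,9] uncovered → point at 9; [13,14] uncovered → point at 14.
Points: 3, 7, 9, 14 (4 total).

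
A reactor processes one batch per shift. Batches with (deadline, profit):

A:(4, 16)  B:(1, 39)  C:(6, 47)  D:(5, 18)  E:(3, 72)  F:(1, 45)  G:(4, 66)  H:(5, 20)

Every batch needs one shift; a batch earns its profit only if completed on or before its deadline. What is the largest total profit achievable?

268

Take jobs in profit order; each goes to the latest open slot no later than its deadline.
By profit: E(d3,72), G(d4,66), C(d6,47), F(d1,45), B(d1,39), H(d5,20), D(d5,18), A(d4,16)
E→slot 3; G→slot 4; C→slot 6; F→slot 1; B skipped; H→slot 5; D→slot 2; A skipped.
Profit = 45 + 18 + 72 + 66 + 20 + 47 = 268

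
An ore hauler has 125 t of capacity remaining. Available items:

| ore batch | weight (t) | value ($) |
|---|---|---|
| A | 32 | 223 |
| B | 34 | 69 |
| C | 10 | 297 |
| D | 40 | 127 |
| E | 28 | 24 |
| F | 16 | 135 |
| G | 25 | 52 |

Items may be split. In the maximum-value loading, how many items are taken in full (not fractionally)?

5

Greedy by value/weight ratio, highest first.
Order: C (297/10=29.70) > F (135/16=8.44) > A (223/32=6.97) > D (127/40=3.17) > G (52/25=2.08) > B (69/34=2.03) > E (24/28=0.86)
Fill: take C (10 @ 297) → take F (16 @ 135) → take A (32 @ 223) → take D (40 @ 127) → take G (25 @ 52) → take 2/34 of B → 4.06; 125/125 used.
5 item(s) taken whole; one partial (take 2/34 of B).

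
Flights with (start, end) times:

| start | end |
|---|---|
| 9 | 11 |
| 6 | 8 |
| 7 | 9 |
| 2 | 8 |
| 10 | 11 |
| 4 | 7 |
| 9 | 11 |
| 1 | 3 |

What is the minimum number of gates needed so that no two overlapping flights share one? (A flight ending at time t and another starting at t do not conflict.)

3

Events (time:±→running): 1:+→1 2:+→2 3:-→1 4:+→2 6:+→3 … peak 3.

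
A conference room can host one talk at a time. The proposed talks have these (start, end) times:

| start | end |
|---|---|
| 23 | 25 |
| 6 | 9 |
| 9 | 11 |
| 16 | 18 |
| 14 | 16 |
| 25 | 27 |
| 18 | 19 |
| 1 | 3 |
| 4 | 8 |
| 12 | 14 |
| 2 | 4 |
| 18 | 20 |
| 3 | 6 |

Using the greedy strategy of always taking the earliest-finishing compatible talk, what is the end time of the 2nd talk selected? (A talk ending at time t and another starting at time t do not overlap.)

6

By end time: (1,3), (2,4), (3,6), (4,8), (6,9), (9,11), (12,14), (14,16), (16,18), (18,19), (18,20), (23,25), (25,27).
Pick (1,3); next start ≥ 3 → (3,6); next start ≥ 6 → (6,9); next start ≥ 9 → (9,11); next start ≥ 11 → (12,14); next start ≥ 14 → (14,16); next start ≥ 16 → (16,18); next start ≥ 18 → (18,19); next start ≥ 19 → (23,25); next start ≥ 25 → (25,27).
Selected: (1,3) (3,6) (6,9) (9,11) (12,14) (14,16) (16,18) (18,19) (23,25) (25,27)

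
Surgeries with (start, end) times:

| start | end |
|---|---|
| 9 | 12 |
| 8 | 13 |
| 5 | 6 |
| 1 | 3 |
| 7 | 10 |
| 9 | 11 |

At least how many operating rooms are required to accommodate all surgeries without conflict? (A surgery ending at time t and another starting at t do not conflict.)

starts: [1, 5, 7, 8, 9, 9]
ends:   [3, 6, 10, 11, 12, 13]
s1→1 e3→0 s5→1 e6→0 s7→1 s8→2 s9→3 s9→4  — peak 4.

4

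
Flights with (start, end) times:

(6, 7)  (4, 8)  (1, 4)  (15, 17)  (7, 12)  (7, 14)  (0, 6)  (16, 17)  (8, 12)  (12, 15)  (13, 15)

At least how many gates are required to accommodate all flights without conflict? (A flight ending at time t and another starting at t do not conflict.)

3

starts: [0, 1, 4, 6, 7, 7, 8, 12, 13, 15, 16]
ends:   [4, 6, 7, 8, 12, 12, 14, 15, 15, 17, 17]
s0→1 s1→2 e4→1 s4→2 e6→1 s6→2 e7→1 s7→2 s7→3  — peak 3.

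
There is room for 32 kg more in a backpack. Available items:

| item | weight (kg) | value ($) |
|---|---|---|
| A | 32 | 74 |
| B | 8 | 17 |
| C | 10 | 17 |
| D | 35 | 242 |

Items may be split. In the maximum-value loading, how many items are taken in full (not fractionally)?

0

Greedy by value/weight ratio, highest first.
Order: D (242/35=6.91) > A (74/32=2.31) > B (17/8=2.12) > C (17/10=1.70)
Fill: take 32/35 of D → 221.26; 32/32 used.
0 item(s) taken whole; one partial (take 32/35 of D).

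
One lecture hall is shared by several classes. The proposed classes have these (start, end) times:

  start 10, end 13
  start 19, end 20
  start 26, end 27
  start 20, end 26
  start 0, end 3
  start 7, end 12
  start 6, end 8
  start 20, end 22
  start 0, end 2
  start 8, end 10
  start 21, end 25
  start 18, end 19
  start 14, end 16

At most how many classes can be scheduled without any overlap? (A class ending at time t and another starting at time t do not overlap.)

9

Order by finish time; keep every interval that doesn't clash with the previous kept one.
Sorted by end: (0,2)  (0,3)  (6,8)  (8,10)  (7,12)  (10,13)  (14,16)  (18,19)  (19,20)  (20,22)  (21,25)  (20,26)  (26,27)
take (0,2); take (6,8); take (8,10); take (10,13); take (14,16); take (18,19); take (19,20); take (20,22); take (26,27).
Selected 9 classes.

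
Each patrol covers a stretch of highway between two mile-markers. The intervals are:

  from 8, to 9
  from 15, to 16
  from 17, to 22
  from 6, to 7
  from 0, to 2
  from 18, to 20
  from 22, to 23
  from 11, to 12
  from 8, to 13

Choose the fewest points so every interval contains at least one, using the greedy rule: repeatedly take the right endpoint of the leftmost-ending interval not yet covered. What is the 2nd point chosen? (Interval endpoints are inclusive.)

Sorted: [0,2] [6,7] [8,9] [11,12] [8,13] [15,16] [18,20] [17,22] [22,23]
{[0,2]} hit by 2; {[6,7]} hit by 7; {[8,9]} hit by 9; {[11,12],[8,13]} hit by 12; {[15,16]} hit by 16; {[18,20],[17,22]} hit by 20; {[22,23]} hit by 23.
Points: 2, 7, 9, 12, 16, 20, 23 (7 total).

7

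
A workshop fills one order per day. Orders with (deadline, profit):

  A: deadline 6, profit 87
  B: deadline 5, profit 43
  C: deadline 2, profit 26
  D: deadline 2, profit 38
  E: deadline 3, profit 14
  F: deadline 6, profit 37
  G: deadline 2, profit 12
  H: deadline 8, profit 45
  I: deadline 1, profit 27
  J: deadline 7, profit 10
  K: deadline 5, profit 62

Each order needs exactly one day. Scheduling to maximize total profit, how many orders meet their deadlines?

8

Sort by profit descending; place each in the latest free slot ≤ its deadline.
By profit: A(d6,87), K(d5,62), H(d8,45), B(d5,43), D(d2,38), F(d6,37), I(d1,27), C(d2,26), E(d3,14), G(d2,12), J(d7,10)
A→slot 6; K→slot 5; H→slot 8; B→slot 4; D→slot 2; F→slot 3; I→slot 1; C skipped; E skipped; G skipped; J→slot 7.
8 of 11 scheduled.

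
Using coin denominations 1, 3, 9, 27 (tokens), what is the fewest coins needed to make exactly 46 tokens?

4

46 − 1×27→19 − 2×9→1 − 1×1→0
Total coins = 1 + 2 + 1 = 4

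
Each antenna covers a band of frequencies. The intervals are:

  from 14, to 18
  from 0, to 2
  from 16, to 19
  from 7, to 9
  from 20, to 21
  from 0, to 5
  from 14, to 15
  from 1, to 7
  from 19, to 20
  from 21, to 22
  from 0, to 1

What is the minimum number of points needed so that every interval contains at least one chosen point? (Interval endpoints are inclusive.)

Sorted: [0,1] [0,2] [0,5] [1,7] [7,9] [14,15] [14,18] [16,19] [19,20] [20,21] [21,22]
{[0,1],[0,2],[0,5],[1,7]} hit by 1; {[7,9]} hit by 9; {[14,15],[14,18]} hit by 15; {[16,19],[19,20]} hit by 19; {[20,21],[21,22]} hit by 21.
Points: 1, 9, 15, 19, 21 (5 total).

5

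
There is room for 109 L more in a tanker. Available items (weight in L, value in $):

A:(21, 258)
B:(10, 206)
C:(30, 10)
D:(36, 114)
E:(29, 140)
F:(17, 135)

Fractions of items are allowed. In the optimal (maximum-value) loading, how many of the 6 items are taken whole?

4

Ratios (sorted): B 20.60, A 12.29, F 7.94, E 4.83, D 3.17, C 0.33
take B (10 @ 206); take A (21 @ 258); take F (17 @ 135); take E (29 @ 140); take 32/36 of D → 101.33. Capacity used 109/109.
4 item(s) taken whole; one partial (take 32/36 of D).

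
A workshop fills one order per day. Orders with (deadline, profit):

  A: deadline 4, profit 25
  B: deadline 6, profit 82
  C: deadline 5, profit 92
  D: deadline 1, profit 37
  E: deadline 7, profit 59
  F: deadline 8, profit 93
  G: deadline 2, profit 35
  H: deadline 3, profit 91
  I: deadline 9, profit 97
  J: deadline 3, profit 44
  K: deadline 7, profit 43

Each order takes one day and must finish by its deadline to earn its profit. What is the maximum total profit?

Profit order: I=97 F=93 C=92 H=91 B=82 E=59 J=44 K=43 D=37 G=35 A=25
Assign: I→slot 9, F→slot 8, C→slot 5, H→slot 3, B→slot 6, E→slot 7, J→slot 2, K→slot 4, D→slot 1, G skipped, A skipped.
Slots: [1:D] [2:J] [3:H] [4:K] [5:C] [6:B] [7:E] [8:F] [9:I]
Profit = 37 + 44 + 91 + 43 + 92 + 82 + 59 + 93 + 97 = 638

638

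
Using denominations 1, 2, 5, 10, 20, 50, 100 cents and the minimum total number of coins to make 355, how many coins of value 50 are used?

1

Greedy: take as many of the largest coin as possible, then repeat with the remainder.
355 − 3×100→55 − 1×50→5 − 1×5→0
Count of 50: 1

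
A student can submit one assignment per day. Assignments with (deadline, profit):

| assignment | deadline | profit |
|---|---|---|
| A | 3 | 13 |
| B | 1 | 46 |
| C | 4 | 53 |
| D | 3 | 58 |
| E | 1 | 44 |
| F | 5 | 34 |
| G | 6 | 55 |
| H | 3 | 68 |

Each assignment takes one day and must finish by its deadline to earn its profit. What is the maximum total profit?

Take jobs in profit order; each goes to the latest open slot no later than its deadline.
By profit: H(d3,68), D(d3,58), G(d6,55), C(d4,53), B(d1,46), E(d1,44), F(d5,34), A(d3,13)
H→slot 3; D→slot 2; G→slot 6; C→slot 4; B→slot 1; E skipped; F→slot 5; A skipped.
Profit = 46 + 58 + 68 + 53 + 34 + 55 = 314

314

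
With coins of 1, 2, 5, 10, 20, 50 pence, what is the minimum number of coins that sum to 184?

7

184 = 3×50 + 1×20 + 1×10 + 2×2
Total coins = 3 + 1 + 1 + 2 = 7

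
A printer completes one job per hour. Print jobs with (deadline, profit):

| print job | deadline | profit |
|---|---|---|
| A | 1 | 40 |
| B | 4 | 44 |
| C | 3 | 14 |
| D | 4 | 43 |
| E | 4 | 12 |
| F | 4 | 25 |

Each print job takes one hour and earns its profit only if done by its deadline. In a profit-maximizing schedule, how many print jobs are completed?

Profit order: B=44 D=43 A=40 F=25 C=14 E=12
Assign: B→slot 4, D→slot 3, A→slot 1, F→slot 2, C skipped, E skipped.
Slots: [1:A] [2:F] [3:D] [4:B]
4 of 6 scheduled.

4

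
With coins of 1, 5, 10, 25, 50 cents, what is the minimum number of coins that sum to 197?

8

Use the largest denomination that fits, subtract, and repeat.
197 = 3×50 + 1×25 + 2×10 + 2×1
Total coins = 3 + 1 + 2 + 2 = 8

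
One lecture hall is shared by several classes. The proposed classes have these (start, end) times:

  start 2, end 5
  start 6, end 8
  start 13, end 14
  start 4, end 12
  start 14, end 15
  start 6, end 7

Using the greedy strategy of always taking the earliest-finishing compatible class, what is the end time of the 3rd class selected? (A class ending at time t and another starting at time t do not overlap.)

By end time: (2,5), (6,7), (6,8), (4,12), (13,14), (14,15).
Pick (2,5); next start ≥ 5 → (6,7); next start ≥ 7 → (13,14); next start ≥ 14 → (14,15).
Selected: (2,5) (6,7) (13,14) (14,15)

14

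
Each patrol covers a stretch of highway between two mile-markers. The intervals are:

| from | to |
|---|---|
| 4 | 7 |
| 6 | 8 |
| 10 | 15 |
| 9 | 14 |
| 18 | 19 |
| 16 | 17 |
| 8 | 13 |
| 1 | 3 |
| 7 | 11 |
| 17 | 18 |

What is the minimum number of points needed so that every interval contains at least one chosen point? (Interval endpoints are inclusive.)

5

Sorted: [1,3] [4,7] [6,8] [7,11] [8,13] [9,14] [10,15] [16,17] [17,18] [18,19]
{[1,3]} hit by 3; {[4,7],[6,8],[7,11]} hit by 7; {[8,13],[9,14],[10,15]} hit by 13; {[16,17],[17,18]} hit by 17; {[18,19]} hit by 19.
Points: 3, 7, 13, 17, 19 (5 total).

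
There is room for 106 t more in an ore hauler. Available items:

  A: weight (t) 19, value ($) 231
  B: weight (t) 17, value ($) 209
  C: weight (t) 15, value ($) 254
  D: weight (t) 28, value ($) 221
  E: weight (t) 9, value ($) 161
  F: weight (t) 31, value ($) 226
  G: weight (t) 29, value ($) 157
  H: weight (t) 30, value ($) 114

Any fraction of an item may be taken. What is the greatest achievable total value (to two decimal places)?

1207.23

Order: E (161/9=17.89) > C (254/15=16.93) > B (209/17=12.29) > A (231/19=12.16) > D (221/28=7.89) > F (226/31=7.29) > G (157/29=5.41) > H (114/30=3.80)
Fill: take E (9 @ 161) → take C (15 @ 254) → take B (17 @ 209) → take A (19 @ 231) → take D (28 @ 221) → take 18/31 of F → 131.23; 106/106 used.
Total value = 1207.23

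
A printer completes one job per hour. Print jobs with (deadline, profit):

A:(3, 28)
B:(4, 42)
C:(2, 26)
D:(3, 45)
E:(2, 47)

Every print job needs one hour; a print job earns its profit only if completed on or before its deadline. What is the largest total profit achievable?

162

By profit: E(d2,47), D(d3,45), B(d4,42), A(d3,28), C(d2,26)
E→slot 2; D→slot 3; B→slot 4; A→slot 1; C skipped.
Profit = 28 + 47 + 45 + 42 = 162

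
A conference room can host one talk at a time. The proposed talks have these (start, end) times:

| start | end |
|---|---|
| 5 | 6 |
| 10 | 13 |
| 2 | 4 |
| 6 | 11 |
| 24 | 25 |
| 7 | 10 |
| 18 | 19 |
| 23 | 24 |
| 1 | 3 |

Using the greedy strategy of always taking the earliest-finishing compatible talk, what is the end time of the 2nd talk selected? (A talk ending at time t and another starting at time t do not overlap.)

6

Greedy by earliest finish: after sorting by end time, pick each interval compatible with the last pick.
By end time: (1,3), (2,4), (5,6), (7,10), (6,11), (10,13), (18,19), (23,24), (24,25).
Pick (1,3); next start ≥ 3 → (5,6); next start ≥ 6 → (7,10); next start ≥ 10 → (10,13); next start ≥ 13 → (18,19); next start ≥ 19 → (23,24); next start ≥ 24 → (24,25).
Selected: (1,3) (5,6) (7,10) (10,13) (18,19) (23,24) (24,25)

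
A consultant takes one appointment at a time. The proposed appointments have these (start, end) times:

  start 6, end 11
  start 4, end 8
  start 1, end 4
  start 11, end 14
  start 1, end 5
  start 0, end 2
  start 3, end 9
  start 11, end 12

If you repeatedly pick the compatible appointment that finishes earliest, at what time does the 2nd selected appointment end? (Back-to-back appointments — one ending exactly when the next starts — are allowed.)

Order by finish time; keep every interval that doesn't clash with the previous kept one.
By end time: (0,2), (1,4), (1,5), (4,8), (3,9), (6,11), (11,12), (11,14).
Pick (0,2); next start ≥ 2 → (4,8); next start ≥ 8 → (11,12).
Selected: (0,2) (4,8) (11,12)

8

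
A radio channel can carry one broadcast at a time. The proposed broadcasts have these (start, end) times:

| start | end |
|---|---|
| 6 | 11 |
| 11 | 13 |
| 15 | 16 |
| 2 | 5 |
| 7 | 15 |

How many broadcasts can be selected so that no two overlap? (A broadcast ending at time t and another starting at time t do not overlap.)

4

By end time: (2,5), (6,11), (11,13), (7,15), (15,16).
Pick (2,5); next start ≥ 5 → (6,11); next start ≥ 11 → (11,13); next start ≥ 13 → (15,16).
Selected 4 broadcasts.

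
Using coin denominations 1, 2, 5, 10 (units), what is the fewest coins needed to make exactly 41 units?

Use the largest denomination that fits, subtract, and repeat.
41 − 4×10→1 − 1×1→0
Total coins = 4 + 1 = 5

5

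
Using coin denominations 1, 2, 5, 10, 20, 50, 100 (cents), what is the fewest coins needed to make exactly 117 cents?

117 − 1×100→17 − 1×10→7 − 1×5→2 − 1×2→0
Total coins = 1 + 1 + 1 + 1 = 4

4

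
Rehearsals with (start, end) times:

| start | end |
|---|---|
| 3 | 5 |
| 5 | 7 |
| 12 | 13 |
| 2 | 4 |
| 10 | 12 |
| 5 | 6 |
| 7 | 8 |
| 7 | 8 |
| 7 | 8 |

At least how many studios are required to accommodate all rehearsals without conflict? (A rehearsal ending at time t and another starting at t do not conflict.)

3

Count concurrent intervals with a sweep; the peak is the room count.
starts: [2, 3, 5, 5, 7, 7, 7, 10, 12]
ends:   [4, 5, 6, 7, 8, 8, 8, 12, 13]
s2→1 s3→2 e4→1 e5→0 s5→1 s5→2 e6→1 e7→0 s7→1 s7→2 s7→3  — peak 3.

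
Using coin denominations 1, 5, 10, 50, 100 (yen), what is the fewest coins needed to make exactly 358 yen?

8

358 = 3×100 + 1×50 + 1×5 + 3×1
Total coins = 3 + 1 + 1 + 3 = 8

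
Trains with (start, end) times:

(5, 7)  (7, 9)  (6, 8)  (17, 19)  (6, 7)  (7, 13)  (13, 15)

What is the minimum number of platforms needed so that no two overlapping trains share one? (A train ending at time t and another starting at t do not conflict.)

The answer is the maximum number of intervals overlapping at any instant.
Events (time:±→running): 5:+→1 6:+→2 6:+→3 … peak 3.

3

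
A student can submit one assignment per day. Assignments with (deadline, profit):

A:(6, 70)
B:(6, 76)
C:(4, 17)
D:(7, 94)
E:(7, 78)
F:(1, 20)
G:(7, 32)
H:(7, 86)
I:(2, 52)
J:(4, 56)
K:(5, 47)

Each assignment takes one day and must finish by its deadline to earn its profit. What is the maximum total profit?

512

Take jobs in profit order; each goes to the latest open slot no later than its deadline.
Profit order: D=94 H=86 E=78 B=76 A=70 J=56 I=52 K=47 G=32 F=20 C=17
Assign: D→slot 7, H→slot 6, E→slot 5, B→slot 4, A→slot 3, J→slot 2, I→slot 1, K skipped, G skipped, F skipped, C skipped.
Slots: [1:I] [2:J] [3:A] [4:B] [5:E] [6:H] [7:D]
Profit = 52 + 56 + 70 + 76 + 78 + 86 + 94 = 512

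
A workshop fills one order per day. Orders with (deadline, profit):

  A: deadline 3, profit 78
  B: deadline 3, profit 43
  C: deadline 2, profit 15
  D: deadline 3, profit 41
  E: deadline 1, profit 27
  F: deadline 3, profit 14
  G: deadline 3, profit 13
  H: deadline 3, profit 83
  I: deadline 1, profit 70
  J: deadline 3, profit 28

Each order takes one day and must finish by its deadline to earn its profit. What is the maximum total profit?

Take jobs in profit order; each goes to the latest open slot no later than its deadline.
By profit: H(d3,83), A(d3,78), I(d1,70), B(d3,43), D(d3,41), J(d3,28), E(d1,27), C(d2,15), F(d3,14), G(d3,13)
H→slot 3; A→slot 2; I→slot 1; B skipped; D skipped; J skipped; E skipped; C skipped; F skipped; G skipped.
Profit = 70 + 78 + 83 = 231

231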